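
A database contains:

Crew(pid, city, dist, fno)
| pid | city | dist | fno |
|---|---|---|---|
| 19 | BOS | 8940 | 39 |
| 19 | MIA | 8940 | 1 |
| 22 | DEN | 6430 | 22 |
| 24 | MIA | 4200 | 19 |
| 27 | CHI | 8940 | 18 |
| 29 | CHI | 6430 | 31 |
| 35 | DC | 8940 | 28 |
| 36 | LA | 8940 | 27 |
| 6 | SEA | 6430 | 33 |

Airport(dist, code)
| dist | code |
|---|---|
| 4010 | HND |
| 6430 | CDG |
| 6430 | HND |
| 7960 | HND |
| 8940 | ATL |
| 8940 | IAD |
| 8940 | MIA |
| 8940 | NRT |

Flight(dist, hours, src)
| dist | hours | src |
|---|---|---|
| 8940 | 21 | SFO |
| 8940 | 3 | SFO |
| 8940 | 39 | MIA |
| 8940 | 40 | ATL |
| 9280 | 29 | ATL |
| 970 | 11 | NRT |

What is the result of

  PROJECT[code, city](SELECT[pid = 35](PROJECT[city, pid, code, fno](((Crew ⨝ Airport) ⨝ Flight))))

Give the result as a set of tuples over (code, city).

{(ATL, DC), (IAD, DC), (MIA, DC), (NRT, DC)}

Joining Crew and Airport on dist yields {(19, BOS, 8940, 39, ATL), (19, BOS, 8940, 39, IAD), (19, BOS, 8940, 39, MIA), (19, BOS, 8940, 39, NRT), (19, MIA, 8940, 1, ATL), (19, MIA, 8940, 1, IAD), (19, MIA, 8940, 1, MIA), (19, MIA, 8940, 1, NRT), (22, DEN, 6430, 22, CDG), (22, DEN, 6430, 22, HND), (27, CHI, 8940, 18, ATL), (27, CHI, 8940, 18, IAD), (27, CHI, 8940, 18, MIA), (27, CHI, 8940, 18, NRT), (29, CHI, 6430, 31, CDG), (29, CHI, 6430, 31, HND), (35, DC, 8940, 28, ATL), (35, DC, 8940, 28, IAD), (35, DC, 8940, 28, MIA), (35, DC, 8940, 28, NRT), (36, LA, 8940, 27, ATL), (36, LA, 8940, 27, IAD), (36, LA, 8940, 27, MIA), (36, LA, 8940, 27, NRT), (6, SEA, 6430, 33, CDG), (6, SEA, 6430, 33, HND)}.
Joining (Crew ⨝ Airport) and Flight on dist yields {(19, BOS, 8940, 39, ATL, 21, SFO), (19, BOS, 8940, 39, ATL, 3, SFO), (19, BOS, 8940, 39, ATL, 39, MIA), (19, BOS, 8940, 39, ATL, 40, ATL), (19, BOS, 8940, 39, IAD, 21, SFO), (19, BOS, 8940, 39, IAD, 3, SFO), (19, BOS, 8940, 39, IAD, 39, MIA), (19, BOS, 8940, 39, IAD, 40, ATL), (19, BOS, 8940, 39, MIA, 21, SFO), (19, BOS, 8940, 39, MIA, 3, SFO), (19, BOS, 8940, 39, MIA, 39, MIA), (19, BOS, 8940, 39, MIA, 40, ATL), (19, BOS, 8940, 39, NRT, 21, SFO), (19, BOS, 8940, 39, NRT, 3, SFO), (19, BOS, 8940, 39, NRT, 39, MIA), (19, BOS, 8940, 39, NRT, 40, ATL), (19, MIA, 8940, 1, ATL, 21, SFO), (19, MIA, 8940, 1, ATL, 3, SFO), (19, MIA, 8940, 1, ATL, 39, MIA), (19, MIA, 8940, 1, ATL, 40, ATL), (19, MIA, 8940, 1, IAD, 21, SFO), (19, MIA, 8940, 1, IAD, 3, SFO), (19, MIA, 8940, 1, IAD, 39, MIA), (19, MIA, 8940, 1, IAD, 40, ATL), (19, MIA, 8940, 1, MIA, 21, SFO), (19, MIA, 8940, 1, MIA, 3, SFO), (19, MIA, 8940, 1, MIA, 39, MIA), (19, MIA, 8940, 1, MIA, 40, ATL), (19, MIA, 8940, 1, NRT, 21, SFO), (19, MIA, 8940, 1, NRT, 3, SFO), (19, MIA, 8940, 1, NRT, 39, MIA), (19, MIA, 8940, 1, NRT, 40, ATL), (27, CHI, 8940, 18, ATL, 21, SFO), (27, CHI, 8940, 18, ATL, 3, SFO), (27, CHI, 8940, 18, ATL, 39, MIA), (27, CHI, 8940, 18, ATL, 40, ATL), (27, CHI, 8940, 18, IAD, 21, SFO), (27, CHI, 8940, 18, IAD, 3, SFO), (27, CHI, 8940, 18, IAD, 39, MIA), (27, CHI, 8940, 18, IAD, 40, ATL), (27, CHI, 8940, 18, MIA, 21, SFO), (27, CHI, 8940, 18, MIA, 3, SFO), (27, CHI, 8940, 18, MIA, 39, MIA), (27, CHI, 8940, 18, MIA, 40, ATL), (27, CHI, 8940, 18, NRT, 21, SFO), (27, CHI, 8940, 18, NRT, 3, SFO), (27, CHI, 8940, 18, NRT, 39, MIA), (27, CHI, 8940, 18, NRT, 40, ATL), (35, DC, 8940, 28, ATL, 21, SFO), (35, DC, 8940, 28, ATL, 3, SFO), (35, DC, 8940, 28, ATL, 39, MIA), (35, DC, 8940, 28, ATL, 40, ATL), (35, DC, 8940, 28, IAD, 21, SFO), (35, DC, 8940, 28, IAD, 3, SFO), (35, DC, 8940, 28, IAD, 39, MIA), (35, DC, 8940, 28, IAD, 40, ATL), (35, DC, 8940, 28, MIA, 21, SFO), (35, DC, 8940, 28, MIA, 3, SFO), (35, DC, 8940, 28, MIA, 39, MIA), (35, DC, 8940, 28, MIA, 40, ATL), (35, DC, 8940, 28, NRT, 21, SFO), (35, DC, 8940, 28, NRT, 3, SFO), (35, DC, 8940, 28, NRT, 39, MIA), (35, DC, 8940, 28, NRT, 40, ATL), (36, LA, 8940, 27, ATL, 21, SFO), (36, LA, 8940, 27, ATL, 3, SFO), (36, LA, 8940, 27, ATL, 39, MIA), (36, LA, 8940, 27, ATL, 40, ATL), (36, LA, 8940, 27, IAD, 21, SFO), (36, LA, 8940, 27, IAD, 3, SFO), (36, LA, 8940, 27, IAD, 39, MIA), (36, LA, 8940, 27, IAD, 40, ATL), (36, LA, 8940, 27, MIA, 21, SFO), (36, LA, 8940, 27, MIA, 3, SFO), (36, LA, 8940, 27, MIA, 39, MIA), (36, LA, 8940, 27, MIA, 40, ATL), (36, LA, 8940, 27, NRT, 21, SFO), (36, LA, 8940, 27, NRT, 3, SFO), (36, LA, 8940, 27, NRT, 39, MIA), (36, LA, 8940, 27, NRT, 40, ATL)}.
π[city, pid, code, fno]: project onto (city, pid, code, fno) (60 duplicate(s) eliminated) → {(BOS, 19, ATL, 39), (BOS, 19, IAD, 39), (BOS, 19, MIA, 39), (BOS, 19, NRT, 39), (CHI, 27, ATL, 18), (CHI, 27, IAD, 18), (CHI, 27, MIA, 18), (CHI, 27, NRT, 18), (DC, 35, ATL, 28), (DC, 35, IAD, 28), (DC, 35, MIA, 28), (DC, 35, NRT, 28), (LA, 36, ATL, 27), (LA, 36, IAD, 27), (LA, 36, MIA, 27), (LA, 36, NRT, 27), (MIA, 19, ATL, 1), (MIA, 19, IAD, 1), (MIA, 19, MIA, 1), (MIA, 19, NRT, 1)}
σ[pid = 35]: keep tuples satisfying pid = 35 → {(DC, 35, ATL, 28), (DC, 35, IAD, 28), (DC, 35, MIA, 28), (DC, 35, NRT, 28)}
π[code, city]: project onto (code, city) → {(ATL, DC), (IAD, DC), (MIA, DC), (NRT, DC)}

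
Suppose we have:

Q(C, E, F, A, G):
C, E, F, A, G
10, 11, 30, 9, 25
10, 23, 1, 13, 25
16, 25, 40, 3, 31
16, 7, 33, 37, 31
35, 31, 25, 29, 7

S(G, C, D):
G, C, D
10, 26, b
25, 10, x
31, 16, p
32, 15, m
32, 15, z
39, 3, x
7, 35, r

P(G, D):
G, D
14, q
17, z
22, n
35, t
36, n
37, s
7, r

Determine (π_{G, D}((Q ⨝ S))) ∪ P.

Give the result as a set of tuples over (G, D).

Natural join on C, G: {(10, 11, 30, 9, 25, x), (10, 23, 1, 13, 25, x), (16, 25, 40, 3, 31, p), (16, 7, 33, 37, 31, p), (35, 31, 25, 29, 7, r)}
Projecting to G, D (2 duplicate(s) eliminated): {(25, x), (31, p), (7, r)}
Set union of the two operands is {(14, q), (17, z), (22, n), (25, x), (31, p), (35, t), (36, n), (37, s), (7, r)}.

{(14, q), (17, z), (22, n), (25, x), (31, p), (35, t), (36, n), (37, s), (7, r)}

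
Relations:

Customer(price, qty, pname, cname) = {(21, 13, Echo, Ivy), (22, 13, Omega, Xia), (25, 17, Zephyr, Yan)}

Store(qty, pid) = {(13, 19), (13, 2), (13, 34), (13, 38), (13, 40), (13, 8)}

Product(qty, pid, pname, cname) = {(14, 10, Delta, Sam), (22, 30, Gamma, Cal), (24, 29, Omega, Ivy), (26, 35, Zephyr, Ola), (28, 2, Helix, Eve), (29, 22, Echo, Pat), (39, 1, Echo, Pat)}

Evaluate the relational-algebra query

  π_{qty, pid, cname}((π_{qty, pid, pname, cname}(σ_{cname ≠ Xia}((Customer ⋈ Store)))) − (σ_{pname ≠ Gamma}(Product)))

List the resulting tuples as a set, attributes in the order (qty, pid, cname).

Joining Customer and Store on qty yields {(21, 13, Echo, Ivy, 19), (21, 13, Echo, Ivy, 2), (21, 13, Echo, Ivy, 34), (21, 13, Echo, Ivy, 38), (21, 13, Echo, Ivy, 40), (21, 13, Echo, Ivy, 8), (22, 13, Omega, Xia, 19), (22, 13, Omega, Xia, 2), (22, 13, Omega, Xia, 34), (22, 13, Omega, Xia, 38), (22, 13, Omega, Xia, 40), (22, 13, Omega, Xia, 8)}.
σ[cname ≠ Xia]: keep tuples satisfying cname ≠ Xia → {(21, 13, Echo, Ivy, 19), (21, 13, Echo, Ivy, 2), (21, 13, Echo, Ivy, 34), (21, 13, Echo, Ivy, 38), (21, 13, Echo, Ivy, 40), (21, 13, Echo, Ivy, 8)}
Projecting to qty, pid, pname, cname: {(13, 19, Echo, Ivy), (13, 2, Echo, Ivy), (13, 34, Echo, Ivy), (13, 38, Echo, Ivy), (13, 40, Echo, Ivy), (13, 8, Echo, Ivy)}
σ[pname ≠ Gamma]: keep tuples satisfying pname ≠ Gamma → {(14, 10, Delta, Sam), (24, 29, Omega, Ivy), (26, 35, Zephyr, Ola), (28, 2, Helix, Eve), (29, 22, Echo, Pat), (39, 1, Echo, Pat)}
Difference: {(13, 19, Echo, Ivy), (13, 2, Echo, Ivy), (13, 34, Echo, Ivy), (13, 38, Echo, Ivy), (13, 40, Echo, Ivy), (13, 8, Echo, Ivy)} with {(14, 10, Delta, Sam), (24, 29, Omega, Ivy), (26, 35, Zephyr, Ola), (28, 2, Helix, Eve), (29, 22, Echo, Pat), (39, 1, Echo, Pat)} → {(13, 19, Echo, Ivy), (13, 2, Echo, Ivy), (13, 34, Echo, Ivy), (13, 38, Echo, Ivy), (13, 40, Echo, Ivy), (13, 8, Echo, Ivy)}
Projecting to qty, pid, cname: {(13, 19, Ivy), (13, 2, Ivy), (13, 34, Ivy), (13, 38, Ivy), (13, 40, Ivy), (13, 8, Ivy)}

{(13, 19, Ivy), (13, 2, Ivy), (13, 34, Ivy), (13, 38, Ivy), (13, 40, Ivy), (13, 8, Ivy)}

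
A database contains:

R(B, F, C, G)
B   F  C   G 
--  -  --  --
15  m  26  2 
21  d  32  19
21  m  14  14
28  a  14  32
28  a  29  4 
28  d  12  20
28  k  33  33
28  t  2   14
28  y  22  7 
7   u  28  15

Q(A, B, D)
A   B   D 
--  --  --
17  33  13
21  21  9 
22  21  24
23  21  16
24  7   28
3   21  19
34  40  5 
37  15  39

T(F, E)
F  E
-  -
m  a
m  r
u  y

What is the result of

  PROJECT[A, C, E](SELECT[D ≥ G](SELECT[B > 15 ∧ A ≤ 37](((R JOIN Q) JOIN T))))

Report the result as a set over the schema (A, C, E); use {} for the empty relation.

R ⋈ Q (natural join on B): {(15, m, 26, 2, 37, 39), (21, d, 32, 19, 21, 9), (21, d, 32, 19, 22, 24), (21, d, 32, 19, 23, 16), (21, d, 32, 19, 3, 19), (21, m, 14, 14, 21, 9), (21, m, 14, 14, 22, 24), (21, m, 14, 14, 23, 16), (21, m, 14, 14, 3, 19), (7, u, 28, 15, 24, 28)}
(R JOIN Q) ⋈ T (natural join on F): {(15, m, 26, 2, 37, 39, a), (15, m, 26, 2, 37, 39, r), (21, m, 14, 14, 21, 9, a), (21, m, 14, 14, 21, 9, r), (21, m, 14, 14, 22, 24, a), (21, m, 14, 14, 22, 24, r), (21, m, 14, 14, 23, 16, a), (21, m, 14, 14, 23, 16, r), (21, m, 14, 14, 3, 19, a), (21, m, 14, 14, 3, 19, r), (7, u, 28, 15, 24, 28, y)}
Filtering on B > 15 ∧ A ≤ 37 leaves {(21, m, 14, 14, 21, 9, a), (21, m, 14, 14, 21, 9, r), (21, m, 14, 14, 22, 24, a), (21, m, 14, 14, 22, 24, r), (21, m, 14, 14, 23, 16, a), (21, m, 14, 14, 23, 16, r), (21, m, 14, 14, 3, 19, a), (21, m, 14, 14, 3, 19, r)}.
Filtering on D ≥ G leaves {(21, m, 14, 14, 22, 24, a), (21, m, 14, 14, 22, 24, r), (21, m, 14, 14, 23, 16, a), (21, m, 14, 14, 23, 16, r), (21, m, 14, 14, 3, 19, a), (21, m, 14, 14, 3, 19, r)}.
π[A, C, E]: project onto (A, C, E) → {(22, 14, a), (22, 14, r), (23, 14, a), (23, 14, r), (3, 14, a), (3, 14, r)}

{(22, 14, a), (22, 14, r), (23, 14, a), (23, 14, r), (3, 14, a), (3, 14, r)}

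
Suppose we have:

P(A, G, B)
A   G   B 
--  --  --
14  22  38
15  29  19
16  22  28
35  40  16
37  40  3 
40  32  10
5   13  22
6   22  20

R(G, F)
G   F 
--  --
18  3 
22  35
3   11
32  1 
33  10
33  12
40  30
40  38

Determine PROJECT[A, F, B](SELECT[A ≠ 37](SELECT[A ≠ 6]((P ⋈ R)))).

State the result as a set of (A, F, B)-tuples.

{(14, 35, 38), (16, 35, 28), (35, 30, 16), (35, 38, 16), (40, 1, 10)}

Joining P and R on G yields {(14, 22, 38, 35), (16, 22, 28, 35), (35, 40, 16, 30), (35, 40, 16, 38), (37, 40, 3, 30), (37, 40, 3, 38), (40, 32, 10, 1), (6, 22, 20, 35)}.
Filtering on A ≠ 6 leaves {(14, 22, 38, 35), (16, 22, 28, 35), (35, 40, 16, 30), (35, 40, 16, 38), (37, 40, 3, 30), (37, 40, 3, 38), (40, 32, 10, 1)}.
Filtering on A ≠ 37 leaves {(14, 22, 38, 35), (16, 22, 28, 35), (35, 40, 16, 30), (35, 40, 16, 38), (40, 32, 10, 1)}.
π[A, F, B]: project onto (A, F, B) → {(14, 35, 38), (16, 35, 28), (35, 30, 16), (35, 38, 16), (40, 1, 10)}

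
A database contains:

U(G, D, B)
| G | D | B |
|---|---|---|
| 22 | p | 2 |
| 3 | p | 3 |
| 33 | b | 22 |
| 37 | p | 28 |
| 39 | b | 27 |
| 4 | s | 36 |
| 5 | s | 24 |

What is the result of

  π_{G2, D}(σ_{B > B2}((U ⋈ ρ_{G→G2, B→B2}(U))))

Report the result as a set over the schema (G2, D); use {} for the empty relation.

ρ[G→G2, B→B2]: schema becomes (G2, D, B2); tuples unchanged.
Joining U and ρ_{G→G2, B→B2}(U) on D yields {(22, p, 2, 22, 2), (22, p, 2, 3, 3), (22, p, 2, 37, 28), (3, p, 3, 22, 2), (3, p, 3, 3, 3), (3, p, 3, 37, 28), (33, b, 22, 33, 22), (33, b, 22, 39, 27), (37, p, 28, 22, 2), (37, p, 28, 3, 3), (37, p, 28, 37, 28), (39, b, 27, 33, 22), (39, b, 27, 39, 27), (4, s, 36, 4, 36), (4, s, 36, 5, 24), (5, s, 24, 4, 36), (5, s, 24, 5, 24)}.
σ[B > B2]: keep tuples satisfying B > B2 → {(3, p, 3, 22, 2), (37, p, 28, 22, 2), (37, p, 28, 3, 3), (39, b, 27, 33, 22), (4, s, 36, 5, 24)}
Keep only column(s) G2, D (1 duplicate(s) eliminated): {(22, p), (3, p), (33, b), (5, s)}

{(22, p), (3, p), (33, b), (5, s)}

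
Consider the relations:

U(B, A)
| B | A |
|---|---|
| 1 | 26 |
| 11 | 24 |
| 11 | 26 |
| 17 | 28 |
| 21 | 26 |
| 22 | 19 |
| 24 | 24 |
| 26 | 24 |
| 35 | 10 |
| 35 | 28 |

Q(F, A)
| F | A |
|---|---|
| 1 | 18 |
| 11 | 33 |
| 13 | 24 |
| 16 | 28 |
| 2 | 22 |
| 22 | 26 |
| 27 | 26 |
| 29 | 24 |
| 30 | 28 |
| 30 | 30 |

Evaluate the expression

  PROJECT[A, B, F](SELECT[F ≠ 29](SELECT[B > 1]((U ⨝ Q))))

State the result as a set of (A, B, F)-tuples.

U ⋈ Q (natural join on A): {(1, 26, 22), (1, 26, 27), (11, 24, 13), (11, 24, 29), (11, 26, 22), (11, 26, 27), (17, 28, 16), (17, 28, 30), (21, 26, 22), (21, 26, 27), (24, 24, 13), (24, 24, 29), (26, 24, 13), (26, 24, 29), (35, 28, 16), (35, 28, 30)}
σ[B > 1]: keep tuples satisfying B > 1 → {(11, 24, 13), (11, 24, 29), (11, 26, 22), (11, 26, 27), (17, 28, 16), (17, 28, 30), (21, 26, 22), (21, 26, 27), (24, 24, 13), (24, 24, 29), (26, 24, 13), (26, 24, 29), (35, 28, 16), (35, 28, 30)}
σ[F ≠ 29]: keep tuples satisfying F ≠ 29 → {(11, 24, 13), (11, 26, 22), (11, 26, 27), (17, 28, 16), (17, 28, 30), (21, 26, 22), (21, 26, 27), (24, 24, 13), (26, 24, 13), (35, 28, 16), (35, 28, 30)}
Keep only column(s) A, B, F: {(24, 11, 13), (24, 24, 13), (24, 26, 13), (26, 11, 22), (26, 11, 27), (26, 21, 22), (26, 21, 27), (28, 17, 16), (28, 17, 30), (28, 35, 16), (28, 35, 30)}

{(24, 11, 13), (24, 24, 13), (24, 26, 13), (26, 11, 22), (26, 11, 27), (26, 21, 22), (26, 21, 27), (28, 17, 16), (28, 17, 30), (28, 35, 16), (28, 35, 30)}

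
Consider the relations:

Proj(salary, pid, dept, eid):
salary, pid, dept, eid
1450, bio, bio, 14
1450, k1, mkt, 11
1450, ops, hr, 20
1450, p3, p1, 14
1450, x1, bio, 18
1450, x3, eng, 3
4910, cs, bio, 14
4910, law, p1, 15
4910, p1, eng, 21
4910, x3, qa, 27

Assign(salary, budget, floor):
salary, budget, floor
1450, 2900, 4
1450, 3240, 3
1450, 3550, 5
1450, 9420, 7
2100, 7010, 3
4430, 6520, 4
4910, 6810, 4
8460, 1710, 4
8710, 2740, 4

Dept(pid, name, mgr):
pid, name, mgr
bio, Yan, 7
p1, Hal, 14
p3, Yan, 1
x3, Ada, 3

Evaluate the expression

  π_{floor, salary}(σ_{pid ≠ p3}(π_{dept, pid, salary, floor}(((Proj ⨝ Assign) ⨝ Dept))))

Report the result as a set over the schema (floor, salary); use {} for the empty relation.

Proj ⋈ Assign (natural join on salary): {(1450, bio, bio, 14, 2900, 4), (1450, bio, bio, 14, 3240, 3), (1450, bio, bio, 14, 3550, 5), (1450, bio, bio, 14, 9420, 7), (1450, k1, mkt, 11, 2900, 4), (1450, k1, mkt, 11, 3240, 3), (1450, k1, mkt, 11, 3550, 5), (1450, k1, mkt, 11, 9420, 7), (1450, ops, hr, 20, 2900, 4), (1450, ops, hr, 20, 3240, 3), (1450, ops, hr, 20, 3550, 5), (1450, ops, hr, 20, 9420, 7), (1450, p3, p1, 14, 2900, 4), (1450, p3, p1, 14, 3240, 3), (1450, p3, p1, 14, 3550, 5), (1450, p3, p1, 14, 9420, 7), (1450, x1, bio, 18, 2900, 4), (1450, x1, bio, 18, 3240, 3), (1450, x1, bio, 18, 3550, 5), (1450, x1, bio, 18, 9420, 7), (1450, x3, eng, 3, 2900, 4), (1450, x3, eng, 3, 3240, 3), (1450, x3, eng, 3, 3550, 5), (1450, x3, eng, 3, 9420, 7), (4910, cs, bio, 14, 6810, 4), (4910, law, p1, 15, 6810, 4), (4910, p1, eng, 21, 6810, 4), (4910, x3, qa, 27, 6810, 4)}
(Proj ⨝ Assign) ⋈ Dept (natural join on pid): {(1450, bio, bio, 14, 2900, 4, Yan, 7), (1450, bio, bio, 14, 3240, 3, Yan, 7), (1450, bio, bio, 14, 3550, 5, Yan, 7), (1450, bio, bio, 14, 9420, 7, Yan, 7), (1450, p3, p1, 14, 2900, 4, Yan, 1), (1450, p3, p1, 14, 3240, 3, Yan, 1), (1450, p3, p1, 14, 3550, 5, Yan, 1), (1450, p3, p1, 14, 9420, 7, Yan, 1), (1450, x3, eng, 3, 2900, 4, Ada, 3), (1450, x3, eng, 3, 3240, 3, Ada, 3), (1450, x3, eng, 3, 3550, 5, Ada, 3), (1450, x3, eng, 3, 9420, 7, Ada, 3), (4910, p1, eng, 21, 6810, 4, Hal, 14), (4910, x3, qa, 27, 6810, 4, Ada, 3)}
π[dept, pid, salary, floor]: project onto (dept, pid, salary, floor) → {(bio, bio, 1450, 3), (bio, bio, 1450, 4), (bio, bio, 1450, 5), (bio, bio, 1450, 7), (eng, p1, 4910, 4), (eng, x3, 1450, 3), (eng, x3, 1450, 4), (eng, x3, 1450, 5), (eng, x3, 1450, 7), (p1, p3, 1450, 3), (p1, p3, 1450, 4), (p1, p3, 1450, 5), (p1, p3, 1450, 7), (qa, x3, 4910, 4)}
Apply σ_{pid ≠ p3}; surviving tuples: {(bio, bio, 1450, 3), (bio, bio, 1450, 4), (bio, bio, 1450, 5), (bio, bio, 1450, 7), (eng, p1, 4910, 4), (eng, x3, 1450, 3), (eng, x3, 1450, 4), (eng, x3, 1450, 5), (eng, x3, 1450, 7), (qa, x3, 4910, 4)}
π[floor, salary]: project onto (floor, salary) (5 duplicate(s) eliminated) → {(3, 1450), (4, 1450), (4, 4910), (5, 1450), (7, 1450)}

{(3, 1450), (4, 1450), (4, 4910), (5, 1450), (7, 1450)}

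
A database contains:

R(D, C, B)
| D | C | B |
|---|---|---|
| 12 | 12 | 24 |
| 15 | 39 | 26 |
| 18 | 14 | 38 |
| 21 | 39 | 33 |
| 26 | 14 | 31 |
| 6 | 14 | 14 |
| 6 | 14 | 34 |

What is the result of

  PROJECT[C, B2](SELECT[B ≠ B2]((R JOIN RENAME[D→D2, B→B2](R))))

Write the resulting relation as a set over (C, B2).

ρ[D→D2, B→B2]: schema becomes (D2, C, B2); tuples unchanged.
R ⋈ RENAME[D→D2, B→B2](R) (natural join on C): {(12, 12, 24, 12, 24), (15, 39, 26, 15, 26), (15, 39, 26, 21, 33), (18, 14, 38, 18, 38), (18, 14, 38, 26, 31), (18, 14, 38, 6, 14), (18, 14, 38, 6, 34), (21, 39, 33, 15, 26), (21, 39, 33, 21, 33), (26, 14, 31, 18, 38), (26, 14, 31, 26, 31), (26, 14, 31, 6, 14), (26, 14, 31, 6, 34), (6, 14, 14, 18, 38), (6, 14, 14, 26, 31), (6, 14, 14, 6, 14), (6, 14, 14, 6, 34), (6, 14, 34, 18, 38), (6, 14, 34, 26, 31), (6, 14, 34, 6, 14), (6, 14, 34, 6, 34)}
σ[B ≠ B2]: keep tuples satisfying B ≠ B2 → {(15, 39, 26, 21, 33), (18, 14, 38, 26, 31), (18, 14, 38, 6, 14), (18, 14, 38, 6, 34), (21, 39, 33, 15, 26), (26, 14, 31, 18, 38), (26, 14, 31, 6, 14), (26, 14, 31, 6, 34), (6, 14, 14, 18, 38), (6, 14, 14, 26, 31), (6, 14, 14, 6, 34), (6, 14, 34, 18, 38), (6, 14, 34, 26, 31), (6, 14, 34, 6, 14)}
Projecting to C, B2 (8 duplicate(s) eliminated): {(14, 14), (14, 31), (14, 34), (14, 38), (39, 26), (39, 33)}

{(14, 14), (14, 31), (14, 34), (14, 38), (39, 26), (39, 33)}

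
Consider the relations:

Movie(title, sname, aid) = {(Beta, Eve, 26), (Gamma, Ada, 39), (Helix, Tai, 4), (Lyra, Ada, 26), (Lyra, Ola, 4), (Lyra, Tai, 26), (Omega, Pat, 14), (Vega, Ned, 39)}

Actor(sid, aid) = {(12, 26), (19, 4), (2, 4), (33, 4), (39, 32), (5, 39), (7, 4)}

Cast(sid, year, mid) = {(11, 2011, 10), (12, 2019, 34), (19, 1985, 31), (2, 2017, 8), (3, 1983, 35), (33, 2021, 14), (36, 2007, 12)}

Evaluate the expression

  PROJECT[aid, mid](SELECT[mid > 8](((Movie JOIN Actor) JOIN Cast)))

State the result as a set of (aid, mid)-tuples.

Movie ⋈ Actor (natural join on aid): {(Beta, Eve, 26, 12), (Gamma, Ada, 39, 5), (Helix, Tai, 4, 19), (Helix, Tai, 4, 2), (Helix, Tai, 4, 33), (Helix, Tai, 4, 7), (Lyra, Ada, 26, 12), (Lyra, Ola, 4, 19), (Lyra, Ola, 4, 2), (Lyra, Ola, 4, 33), (Lyra, Ola, 4, 7), (Lyra, Tai, 26, 12), (Vega, Ned, 39, 5)}
(Movie JOIN Actor) ⋈ Cast (natural join on sid): {(Beta, Eve, 26, 12, 2019, 34), (Helix, Tai, 4, 19, 1985, 31), (Helix, Tai, 4, 2, 2017, 8), (Helix, Tai, 4, 33, 2021, 14), (Lyra, Ada, 26, 12, 2019, 34), (Lyra, Ola, 4, 19, 1985, 31), (Lyra, Ola, 4, 2, 2017, 8), (Lyra, Ola, 4, 33, 2021, 14), (Lyra, Tai, 26, 12, 2019, 34)}
Apply σ_{mid > 8}; surviving tuples: {(Beta, Eve, 26, 12, 2019, 34), (Helix, Tai, 4, 19, 1985, 31), (Helix, Tai, 4, 33, 2021, 14), (Lyra, Ada, 26, 12, 2019, 34), (Lyra, Ola, 4, 19, 1985, 31), (Lyra, Ola, 4, 33, 2021, 14), (Lyra, Tai, 26, 12, 2019, 34)}
Projecting to aid, mid (4 duplicate(s) eliminated): {(26, 34), (4, 14), (4, 31)}

{(26, 34), (4, 14), (4, 31)}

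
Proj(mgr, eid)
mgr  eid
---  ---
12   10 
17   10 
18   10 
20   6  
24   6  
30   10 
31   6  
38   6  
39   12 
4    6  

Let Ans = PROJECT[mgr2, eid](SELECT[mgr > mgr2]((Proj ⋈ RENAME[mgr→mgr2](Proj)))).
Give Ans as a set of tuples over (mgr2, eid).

{(12, 10), (17, 10), (18, 10), (20, 6), (24, 6), (31, 6), (4, 6)}

ρ[mgr→mgr2]: schema becomes (mgr2, eid); tuples unchanged.
Natural join on eid: {(12, 10, 12), (12, 10, 17), (12, 10, 18), (12, 10, 30), (17, 10, 12), (17, 10, 17), (17, 10, 18), (17, 10, 30), (18, 10, 12), (18, 10, 17), (18, 10, 18), (18, 10, 30), (20, 6, 20), (20, 6, 24), (20, 6, 31), (20, 6, 38), (20, 6, 4), (24, 6, 20), (24, 6, 24), (24, 6, 31), (24, 6, 38), (24, 6, 4), (30, 10, 12), (30, 10, 17), (30, 10, 18), (30, 10, 30), (31, 6, 20), (31, 6, 24), (31, 6, 31), (31, 6, 38), (31, 6, 4), (38, 6, 20), (38, 6, 24), (38, 6, 31), (38, 6, 38), (38, 6, 4), (39, 12, 39), (4, 6, 20), (4, 6, 24), (4, 6, 31), (4, 6, 38), (4, 6, 4)}
Filtering on mgr > mgr2 leaves {(17, 10, 12), (18, 10, 12), (18, 10, 17), (20, 6, 4), (24, 6, 20), (24, 6, 4), (30, 10, 12), (30, 10, 17), (30, 10, 18), (31, 6, 20), (31, 6, 24), (31, 6, 4), (38, 6, 20), (38, 6, 24), (38, 6, 31), (38, 6, 4)}.
Keep only column(s) mgr2, eid (9 duplicate(s) eliminated): {(12, 10), (17, 10), (18, 10), (20, 6), (24, 6), (31, 6), (4, 6)}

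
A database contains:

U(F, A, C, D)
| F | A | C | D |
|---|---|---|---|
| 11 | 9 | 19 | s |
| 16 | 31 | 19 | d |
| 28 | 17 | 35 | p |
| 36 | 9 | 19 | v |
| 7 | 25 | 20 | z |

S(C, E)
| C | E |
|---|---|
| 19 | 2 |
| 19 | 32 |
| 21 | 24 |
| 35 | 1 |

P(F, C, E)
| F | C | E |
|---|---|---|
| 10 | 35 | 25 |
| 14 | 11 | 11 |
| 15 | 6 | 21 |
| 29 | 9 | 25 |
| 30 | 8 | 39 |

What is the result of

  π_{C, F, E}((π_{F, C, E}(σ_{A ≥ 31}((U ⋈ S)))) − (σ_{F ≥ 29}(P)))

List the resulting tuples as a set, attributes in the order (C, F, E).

U ⋈ S (natural join on C): {(11, 9, 19, s, 2), (11, 9, 19, s, 32), (16, 31, 19, d, 2), (16, 31, 19, d, 32), (28, 17, 35, p, 1), (36, 9, 19, v, 2), (36, 9, 19, v, 32)}
Selection A ≥ 31: {(16, 31, 19, d, 2), (16, 31, 19, d, 32)}
Keep only column(s) F, C, E: {(16, 19, 2), (16, 19, 32)}
Selection F ≥ 29: {(29, 9, 25), (30, 8, 39)}
Difference: {(16, 19, 2), (16, 19, 32)} with {(29, 9, 25), (30, 8, 39)} → {(16, 19, 2), (16, 19, 32)}
Keep only column(s) C, F, E: {(19, 16, 2), (19, 16, 32)}

{(19, 16, 2), (19, 16, 32)}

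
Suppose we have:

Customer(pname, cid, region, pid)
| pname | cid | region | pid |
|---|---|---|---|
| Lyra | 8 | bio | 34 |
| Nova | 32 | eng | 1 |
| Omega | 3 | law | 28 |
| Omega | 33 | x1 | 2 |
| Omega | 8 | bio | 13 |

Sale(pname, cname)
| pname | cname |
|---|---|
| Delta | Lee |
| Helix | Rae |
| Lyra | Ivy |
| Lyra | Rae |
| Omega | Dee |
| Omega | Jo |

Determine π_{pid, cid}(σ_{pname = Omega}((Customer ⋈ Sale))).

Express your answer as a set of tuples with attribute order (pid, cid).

{(13, 8), (2, 33), (28, 3)}

Natural join on pname: {(Lyra, 8, bio, 34, Ivy), (Lyra, 8, bio, 34, Rae), (Omega, 3, law, 28, Dee), (Omega, 3, law, 28, Jo), (Omega, 33, x1, 2, Dee), (Omega, 33, x1, 2, Jo), (Omega, 8, bio, 13, Dee), (Omega, 8, bio, 13, Jo)}
Filtering on pname = Omega leaves {(Omega, 3, law, 28, Dee), (Omega, 3, law, 28, Jo), (Omega, 33, x1, 2, Dee), (Omega, 33, x1, 2, Jo), (Omega, 8, bio, 13, Dee), (Omega, 8, bio, 13, Jo)}.
Keep only column(s) pid, cid (3 duplicate(s) eliminated): {(13, 8), (2, 33), (28, 3)}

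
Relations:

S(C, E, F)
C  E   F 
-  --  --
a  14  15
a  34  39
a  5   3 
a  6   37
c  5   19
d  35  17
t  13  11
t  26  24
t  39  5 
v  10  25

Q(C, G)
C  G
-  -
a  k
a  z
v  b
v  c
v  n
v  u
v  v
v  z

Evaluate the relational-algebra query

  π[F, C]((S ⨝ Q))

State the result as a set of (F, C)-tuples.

{(15, a), (25, v), (3, a), (37, a), (39, a)}

Joining S and Q on C yields {(a, 14, 15, k), (a, 14, 15, z), (a, 34, 39, k), (a, 34, 39, z), (a, 5, 3, k), (a, 5, 3, z), (a, 6, 37, k), (a, 6, 37, z), (v, 10, 25, b), (v, 10, 25, c), (v, 10, 25, n), (v, 10, 25, u), (v, 10, 25, v), (v, 10, 25, z)}.
Keep only column(s) F, C (9 duplicate(s) eliminated): {(15, a), (25, v), (3, a), (37, a), (39, a)}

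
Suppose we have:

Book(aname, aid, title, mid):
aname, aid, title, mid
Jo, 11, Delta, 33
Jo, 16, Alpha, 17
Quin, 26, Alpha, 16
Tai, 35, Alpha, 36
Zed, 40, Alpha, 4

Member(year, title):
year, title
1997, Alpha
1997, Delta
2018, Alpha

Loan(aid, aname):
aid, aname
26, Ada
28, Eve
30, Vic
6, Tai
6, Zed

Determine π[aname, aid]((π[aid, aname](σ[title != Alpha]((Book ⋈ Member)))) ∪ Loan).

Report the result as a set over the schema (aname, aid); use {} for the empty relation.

{(Ada, 26), (Eve, 28), (Jo, 11), (Tai, 6), (Vic, 30), (Zed, 6)}

Joining Book and Member on title yields {(Jo, 11, Delta, 33, 1997), (Jo, 16, Alpha, 17, 1997), (Jo, 16, Alpha, 17, 2018), (Quin, 26, Alpha, 16, 1997), (Quin, 26, Alpha, 16, 2018), (Tai, 35, Alpha, 36, 1997), (Tai, 35, Alpha, 36, 2018), (Zed, 40, Alpha, 4, 1997), (Zed, 40, Alpha, 4, 2018)}.
σ[title != Alpha]: keep tuples satisfying title != Alpha → {(Jo, 11, Delta, 33, 1997)}
π[aid, aname]: project onto (aid, aname) → {(11, Jo)}
Taking the union: {(11, Jo), (26, Ada), (28, Eve), (30, Vic), (6, Tai), (6, Zed)}
π[aname, aid]: project onto (aname, aid) → {(Ada, 26), (Eve, 28), (Jo, 11), (Tai, 6), (Vic, 30), (Zed, 6)}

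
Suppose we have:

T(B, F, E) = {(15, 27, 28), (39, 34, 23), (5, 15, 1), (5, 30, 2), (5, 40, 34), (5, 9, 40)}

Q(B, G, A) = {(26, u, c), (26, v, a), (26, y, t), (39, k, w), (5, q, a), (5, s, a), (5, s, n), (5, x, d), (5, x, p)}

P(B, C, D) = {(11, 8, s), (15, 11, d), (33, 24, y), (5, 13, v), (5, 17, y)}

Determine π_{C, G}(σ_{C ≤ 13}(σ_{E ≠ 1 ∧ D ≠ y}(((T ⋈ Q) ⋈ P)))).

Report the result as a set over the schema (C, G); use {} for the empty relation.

{(13, q), (13, s), (13, x)}

Joining T and Q on B yields {(39, 34, 23, k, w), (5, 15, 1, q, a), (5, 15, 1, s, a), (5, 15, 1, s, n), (5, 15, 1, x, d), (5, 15, 1, x, p), (5, 30, 2, q, a), (5, 30, 2, s, a), (5, 30, 2, s, n), (5, 30, 2, x, d), (5, 30, 2, x, p), (5, 40, 34, q, a), (5, 40, 34, s, a), (5, 40, 34, s, n), (5, 40, 34, x, d), (5, 40, 34, x, p), (5, 9, 40, q, a), (5, 9, 40, s, a), (5, 9, 40, s, n), (5, 9, 40, x, d), (5, 9, 40, x, p)}.
Joining (T ⋈ Q) and P on B yields {(5, 15, 1, q, a, 13, v), (5, 15, 1, q, a, 17, y), (5, 15, 1, s, a, 13, v), (5, 15, 1, s, a, 17, y), (5, 15, 1, s, n, 13, v), (5, 15, 1, s, n, 17, y), (5, 15, 1, x, d, 13, v), (5, 15, 1, x, d, 17, y), (5, 15, 1, x, p, 13, v), (5, 15, 1, x, p, 17, y), (5, 30, 2, q, a, 13, v), (5, 30, 2, q, a, 17, y), (5, 30, 2, s, a, 13, v), (5, 30, 2, s, a, 17, y), (5, 30, 2, s, n, 13, v), (5, 30, 2, s, n, 17, y), (5, 30, 2, x, d, 13, v), (5, 30, 2, x, d, 17, y), (5, 30, 2, x, p, 13, v), (5, 30, 2, x, p, 17, y), (5, 40, 34, q, a, 13, v), (5, 40, 34, q, a, 17, y), (5, 40, 34, s, a, 13, v), (5, 40, 34, s, a, 17, y), (5, 40, 34, s, n, 13, v), (5, 40, 34, s, n, 17, y), (5, 40, 34, x, d, 13, v), (5, 40, 34, x, d, 17, y), (5, 40, 34, x, p, 13, v), (5, 40, 34, x, p, 17, y), (5, 9, 40, q, a, 13, v), (5, 9, 40, q, a, 17, y), (5, 9, 40, s, a, 13, v), (5, 9, 40, s, a, 17, y), (5, 9, 40, s, n, 13, v), (5, 9, 40, s, n, 17, y), (5, 9, 40, x, d, 13, v), (5, 9, 40, x, d, 17, y), (5, 9, 40, x, p, 13, v), (5, 9, 40, x, p, 17, y)}.
Apply σ_{E ≠ 1 ∧ D ≠ y}; surviving tuples: {(5, 30, 2, q, a, 13, v), (5, 30, 2, s, a, 13, v), (5, 30, 2, s, n, 13, v), (5, 30, 2, x, d, 13, v), (5, 30, 2, x, p, 13, v), (5, 40, 34, q, a, 13, v), (5, 40, 34, s, a, 13, v), (5, 40, 34, s, n, 13, v), (5, 40, 34, x, d, 13, v), (5, 40, 34, x, p, 13, v), (5, 9, 40, q, a, 13, v), (5, 9, 40, s, a, 13, v), (5, 9, 40, s, n, 13, v), (5, 9, 40, x, d, 13, v), (5, 9, 40, x, p, 13, v)}
Apply σ_{C ≤ 13}; surviving tuples: {(5, 30, 2, q, a, 13, v), (5, 30, 2, s, a, 13, v), (5, 30, 2, s, n, 13, v), (5, 30, 2, x, d, 13, v), (5, 30, 2, x, p, 13, v), (5, 40, 34, q, a, 13, v), (5, 40, 34, s, a, 13, v), (5, 40, 34, s, n, 13, v), (5, 40, 34, x, d, 13, v), (5, 40, 34, x, p, 13, v), (5, 9, 40, q, a, 13, v), (5, 9, 40, s, a, 13, v), (5, 9, 40, s, n, 13, v), (5, 9, 40, x, d, 13, v), (5, 9, 40, x, p, 13, v)}
Keep only column(s) C, G (12 duplicate(s) eliminated): {(13, q), (13, s), (13, x)}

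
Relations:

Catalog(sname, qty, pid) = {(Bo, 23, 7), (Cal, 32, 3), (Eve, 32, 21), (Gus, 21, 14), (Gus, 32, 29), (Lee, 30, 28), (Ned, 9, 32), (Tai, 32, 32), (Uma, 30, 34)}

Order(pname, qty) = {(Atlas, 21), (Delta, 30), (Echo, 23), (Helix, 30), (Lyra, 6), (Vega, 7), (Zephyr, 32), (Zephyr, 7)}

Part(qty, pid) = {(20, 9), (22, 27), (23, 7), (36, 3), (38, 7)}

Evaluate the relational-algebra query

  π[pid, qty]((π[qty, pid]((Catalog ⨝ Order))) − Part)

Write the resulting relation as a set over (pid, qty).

{(14, 21), (21, 32), (28, 30), (29, 32), (3, 32), (32, 32), (34, 30)}

Catalog ⋈ Order (natural join on qty): {(Bo, 23, 7, Echo), (Cal, 32, 3, Zephyr), (Eve, 32, 21, Zephyr), (Gus, 21, 14, Atlas), (Gus, 32, 29, Zephyr), (Lee, 30, 28, Delta), (Lee, 30, 28, Helix), (Tai, 32, 32, Zephyr), (Uma, 30, 34, Delta), (Uma, 30, 34, Helix)}
π_{qty, pid} gives {(21, 14), (23, 7), (30, 28), (30, 34), (32, 21), (32, 29), (32, 3), (32, 32)} (2 duplicate(s) eliminated).
Set difference of the two operands is {(21, 14), (30, 28), (30, 34), (32, 21), (32, 29), (32, 3), (32, 32)}.
π_{pid, qty} gives {(14, 21), (21, 32), (28, 30), (29, 32), (3, 32), (32, 32), (34, 30)}.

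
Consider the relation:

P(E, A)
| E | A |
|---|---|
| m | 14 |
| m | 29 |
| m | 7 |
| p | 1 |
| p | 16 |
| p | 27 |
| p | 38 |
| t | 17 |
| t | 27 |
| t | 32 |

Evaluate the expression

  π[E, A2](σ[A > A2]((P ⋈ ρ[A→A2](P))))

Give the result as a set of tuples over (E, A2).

{(m, 14), (m, 7), (p, 1), (p, 16), (p, 27), (t, 17), (t, 27)}

ρ[A→A2]: schema becomes (E, A2); tuples unchanged.
Natural join on E: {(m, 14, 14), (m, 14, 29), (m, 14, 7), (m, 29, 14), (m, 29, 29), (m, 29, 7), (m, 7, 14), (m, 7, 29), (m, 7, 7), (p, 1, 1), (p, 1, 16), (p, 1, 27), (p, 1, 38), (p, 16, 1), (p, 16, 16), (p, 16, 27), (p, 16, 38), (p, 27, 1), (p, 27, 16), (p, 27, 27), (p, 27, 38), (p, 38, 1), (p, 38, 16), (p, 38, 27), (p, 38, 38), (t, 17, 17), (t, 17, 27), (t, 17, 32), (t, 27, 17), (t, 27, 27), (t, 27, 32), (t, 32, 17), (t, 32, 27), (t, 32, 32)}
Selection A > A2: {(m, 14, 7), (m, 29, 14), (m, 29, 7), (p, 16, 1), (p, 27, 1), (p, 27, 16), (p, 38, 1), (p, 38, 16), (p, 38, 27), (t, 27, 17), (t, 32, 17), (t, 32, 27)}
Projecting to E, A2 (5 duplicate(s) eliminated): {(m, 14), (m, 7), (p, 1), (p, 16), (p, 27), (t, 17), (t, 27)}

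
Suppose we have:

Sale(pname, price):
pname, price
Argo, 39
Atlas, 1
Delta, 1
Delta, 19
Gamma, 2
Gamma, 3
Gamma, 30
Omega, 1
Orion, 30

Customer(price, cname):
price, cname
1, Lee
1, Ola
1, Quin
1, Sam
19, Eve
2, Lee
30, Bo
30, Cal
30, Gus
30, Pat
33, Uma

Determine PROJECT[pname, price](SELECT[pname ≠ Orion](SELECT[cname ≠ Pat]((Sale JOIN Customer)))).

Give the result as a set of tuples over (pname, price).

Natural join on price: {(Atlas, 1, Lee), (Atlas, 1, Ola), (Atlas, 1, Quin), (Atlas, 1, Sam), (Delta, 1, Lee), (Delta, 1, Ola), (Delta, 1, Quin), (Delta, 1, Sam), (Delta, 19, Eve), (Gamma, 2, Lee), (Gamma, 30, Bo), (Gamma, 30, Cal), (Gamma, 30, Gus), (Gamma, 30, Pat), (Omega, 1, Lee), (Omega, 1, Ola), (Omega, 1, Quin), (Omega, 1, Sam), (Orion, 30, Bo), (Orion, 30, Cal), (Orion, 30, Gus), (Orion, 30, Pat)}
σ[cname ≠ Pat]: keep tuples satisfying cname ≠ Pat → {(Atlas, 1, Lee), (Atlas, 1, Ola), (Atlas, 1, Quin), (Atlas, 1, Sam), (Delta, 1, Lee), (Delta, 1, Ola), (Delta, 1, Quin), (Delta, 1, Sam), (Delta, 19, Eve), (Gamma, 2, Lee), (Gamma, 30, Bo), (Gamma, 30, Cal), (Gamma, 30, Gus), (Omega, 1, Lee), (Omega, 1, Ola), (Omega, 1, Quin), (Omega, 1, Sam), (Orion, 30, Bo), (Orion, 30, Cal), (Orion, 30, Gus)}
σ[pname ≠ Orion]: keep tuples satisfying pname ≠ Orion → {(Atlas, 1, Lee), (Atlas, 1, Ola), (Atlas, 1, Quin), (Atlas, 1, Sam), (Delta, 1, Lee), (Delta, 1, Ola), (Delta, 1, Quin), (Delta, 1, Sam), (Delta, 19, Eve), (Gamma, 2, Lee), (Gamma, 30, Bo), (Gamma, 30, Cal), (Gamma, 30, Gus), (Omega, 1, Lee), (Omega, 1, Ola), (Omega, 1, Quin), (Omega, 1, Sam)}
Keep only column(s) pname, price (11 duplicate(s) eliminated): {(Atlas, 1), (Delta, 1), (Delta, 19), (Gamma, 2), (Gamma, 30), (Omega, 1)}

{(Atlas, 1), (Delta, 1), (Delta, 19), (Gamma, 2), (Gamma, 30), (Omega, 1)}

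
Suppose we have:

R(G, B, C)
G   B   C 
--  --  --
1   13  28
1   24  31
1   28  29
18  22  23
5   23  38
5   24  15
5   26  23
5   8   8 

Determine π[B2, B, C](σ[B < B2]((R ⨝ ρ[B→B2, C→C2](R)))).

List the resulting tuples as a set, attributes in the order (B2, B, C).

{(23, 8, 8), (24, 13, 28), (24, 23, 38), (24, 8, 8), (26, 23, 38), (26, 24, 15), (26, 8, 8), (28, 13, 28), (28, 24, 31)}

ρ[B→B2, C→C2]: schema becomes (G, B2, C2); tuples unchanged.
Natural join on G: {(1, 13, 28, 13, 28), (1, 13, 28, 24, 31), (1, 13, 28, 28, 29), (1, 24, 31, 13, 28), (1, 24, 31, 24, 31), (1, 24, 31, 28, 29), (1, 28, 29, 13, 28), (1, 28, 29, 24, 31), (1, 28, 29, 28, 29), (18, 22, 23, 22, 23), (5, 23, 38, 23, 38), (5, 23, 38, 24, 15), (5, 23, 38, 26, 23), (5, 23, 38, 8, 8), (5, 24, 15, 23, 38), (5, 24, 15, 24, 15), (5, 24, 15, 26, 23), (5, 24, 15, 8, 8), (5, 26, 23, 23, 38), (5, 26, 23, 24, 15), (5, 26, 23, 26, 23), (5, 26, 23, 8, 8), (5, 8, 8, 23, 38), (5, 8, 8, 24, 15), (5, 8, 8, 26, 23), (5, 8, 8, 8, 8)}
Filtering on B < B2 leaves {(1, 13, 28, 24, 31), (1, 13, 28, 28, 29), (1, 24, 31, 28, 29), (5, 23, 38, 24, 15), (5, 23, 38, 26, 23), (5, 24, 15, 26, 23), (5, 8, 8, 23, 38), (5, 8, 8, 24, 15), (5, 8, 8, 26, 23)}.
π_{B2, B, C} gives {(23, 8, 8), (24, 13, 28), (24, 23, 38), (24, 8, 8), (26, 23, 38), (26, 24, 15), (26, 8, 8), (28, 13, 28), (28, 24, 31)}.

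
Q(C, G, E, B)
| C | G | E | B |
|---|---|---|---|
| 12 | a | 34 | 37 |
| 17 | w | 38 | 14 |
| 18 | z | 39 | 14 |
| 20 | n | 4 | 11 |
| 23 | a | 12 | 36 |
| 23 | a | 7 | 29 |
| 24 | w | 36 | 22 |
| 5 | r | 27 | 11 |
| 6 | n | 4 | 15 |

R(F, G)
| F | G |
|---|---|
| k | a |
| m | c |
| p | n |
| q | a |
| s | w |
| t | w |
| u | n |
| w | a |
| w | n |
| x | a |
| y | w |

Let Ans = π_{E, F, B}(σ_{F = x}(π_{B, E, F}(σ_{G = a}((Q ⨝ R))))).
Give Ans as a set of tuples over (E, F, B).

Joining Q and R on G yields {(12, a, 34, 37, k), (12, a, 34, 37, q), (12, a, 34, 37, w), (12, a, 34, 37, x), (17, w, 38, 14, s), (17, w, 38, 14, t), (17, w, 38, 14, y), (20, n, 4, 11, p), (20, n, 4, 11, u), (20, n, 4, 11, w), (23, a, 12, 36, k), (23, a, 12, 36, q), (23, a, 12, 36, w), (23, a, 12, 36, x), (23, a, 7, 29, k), (23, a, 7, 29, q), (23, a, 7, 29, w), (23, a, 7, 29, x), (24, w, 36, 22, s), (24, w, 36, 22, t), (24, w, 36, 22, y), (6, n, 4, 15, p), (6, n, 4, 15, u), (6, n, 4, 15, w)}.
Selection G = a: {(12, a, 34, 37, k), (12, a, 34, 37, q), (12, a, 34, 37, w), (12, a, 34, 37, x), (23, a, 12, 36, k), (23, a, 12, 36, q), (23, a, 12, 36, w), (23, a, 12, 36, x), (23, a, 7, 29, k), (23, a, 7, 29, q), (23, a, 7, 29, w), (23, a, 7, 29, x)}
π[B, E, F]: project onto (B, E, F) → {(29, 7, k), (29, 7, q), (29, 7, w), (29, 7, x), (36, 12, k), (36, 12, q), (36, 12, w), (36, 12, x), (37, 34, k), (37, 34, q), (37, 34, w), (37, 34, x)}
Selection F = x: {(29, 7, x), (36, 12, x), (37, 34, x)}
π[E, F, B]: project onto (E, F, B) → {(12, x, 36), (34, x, 37), (7, x, 29)}

{(12, x, 36), (34, x, 37), (7, x, 29)}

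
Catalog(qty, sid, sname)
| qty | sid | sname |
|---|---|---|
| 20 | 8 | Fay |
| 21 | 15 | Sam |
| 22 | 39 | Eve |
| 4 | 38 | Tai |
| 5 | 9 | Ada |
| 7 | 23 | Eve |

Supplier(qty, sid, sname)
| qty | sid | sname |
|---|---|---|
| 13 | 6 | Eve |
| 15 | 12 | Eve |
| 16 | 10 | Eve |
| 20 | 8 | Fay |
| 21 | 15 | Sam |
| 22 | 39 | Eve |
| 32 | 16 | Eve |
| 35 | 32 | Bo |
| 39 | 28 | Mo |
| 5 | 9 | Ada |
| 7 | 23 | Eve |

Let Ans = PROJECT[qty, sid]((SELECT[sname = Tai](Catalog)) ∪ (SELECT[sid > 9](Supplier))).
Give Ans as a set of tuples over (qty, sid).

{(15, 12), (16, 10), (21, 15), (22, 39), (32, 16), (35, 32), (39, 28), (4, 38), (7, 23)}

Filtering on sname = Tai leaves {(4, 38, Tai)}.
Filtering on sid > 9 leaves {(15, 12, Eve), (16, 10, Eve), (21, 15, Sam), (22, 39, Eve), (32, 16, Eve), (35, 32, Bo), (39, 28, Mo), (7, 23, Eve)}.
Union: {(4, 38, Tai)} with {(15, 12, Eve), (16, 10, Eve), (21, 15, Sam), (22, 39, Eve), (32, 16, Eve), (35, 32, Bo), (39, 28, Mo), (7, 23, Eve)} → {(15, 12, Eve), (16, 10, Eve), (21, 15, Sam), (22, 39, Eve), (32, 16, Eve), (35, 32, Bo), (39, 28, Mo), (4, 38, Tai), (7, 23, Eve)}
π_{qty, sid} gives {(15, 12), (16, 10), (21, 15), (22, 39), (32, 16), (35, 32), (39, 28), (4, 38), (7, 23)}.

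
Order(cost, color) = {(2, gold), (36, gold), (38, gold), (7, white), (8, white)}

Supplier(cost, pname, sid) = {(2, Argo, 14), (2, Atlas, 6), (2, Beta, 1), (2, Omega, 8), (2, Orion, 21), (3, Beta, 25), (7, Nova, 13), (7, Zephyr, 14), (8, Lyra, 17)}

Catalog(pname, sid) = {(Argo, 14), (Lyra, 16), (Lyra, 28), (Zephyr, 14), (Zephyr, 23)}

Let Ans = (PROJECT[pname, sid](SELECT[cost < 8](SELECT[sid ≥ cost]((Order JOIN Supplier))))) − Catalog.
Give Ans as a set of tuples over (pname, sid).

{(Atlas, 6), (Nova, 13), (Omega, 8), (Orion, 21)}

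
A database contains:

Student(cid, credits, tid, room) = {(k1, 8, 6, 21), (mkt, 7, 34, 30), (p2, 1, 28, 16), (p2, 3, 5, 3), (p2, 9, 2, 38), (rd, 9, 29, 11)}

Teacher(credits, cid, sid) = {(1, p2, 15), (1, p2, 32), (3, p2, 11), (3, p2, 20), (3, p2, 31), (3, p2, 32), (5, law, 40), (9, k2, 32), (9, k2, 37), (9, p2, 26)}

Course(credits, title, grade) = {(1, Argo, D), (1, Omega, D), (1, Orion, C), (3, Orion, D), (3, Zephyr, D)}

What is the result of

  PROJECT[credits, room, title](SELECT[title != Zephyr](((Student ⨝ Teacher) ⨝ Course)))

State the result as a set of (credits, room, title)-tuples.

Natural join on cid, credits: {(p2, 1, 28, 16, 15), (p2, 1, 28, 16, 32), (p2, 3, 5, 3, 11), (p2, 3, 5, 3, 20), (p2, 3, 5, 3, 31), (p2, 3, 5, 3, 32), (p2, 9, 2, 38, 26)}
Natural join on credits: {(p2, 1, 28, 16, 15, Argo, D), (p2, 1, 28, 16, 15, Omega, D), (p2, 1, 28, 16, 15, Orion, C), (p2, 1, 28, 16, 32, Argo, D), (p2, 1, 28, 16, 32, Omega, D), (p2, 1, 28, 16, 32, Orion, C), (p2, 3, 5, 3, 11, Orion, D), (p2, 3, 5, 3, 11, Zephyr, D), (p2, 3, 5, 3, 20, Orion, D), (p2, 3, 5, 3, 20, Zephyr, D), (p2, 3, 5, 3, 31, Orion, D), (p2, 3, 5, 3, 31, Zephyr, D), (p2, 3, 5, 3, 32, Orion, D), (p2, 3, 5, 3, 32, Zephyr, D)}
Filtering on title != Zephyr leaves {(p2, 1, 28, 16, 15, Argo, D), (p2, 1, 28, 16, 15, Omega, D), (p2, 1, 28, 16, 15, Orion, C), (p2, 1, 28, 16, 32, Argo, D), (p2, 1, 28, 16, 32, Omega, D), (p2, 1, 28, 16, 32, Orion, C), (p2, 3, 5, 3, 11, Orion, D), (p2, 3, 5, 3, 20, Orion, D), (p2, 3, 5, 3, 31, Orion, D), (p2, 3, 5, 3, 32, Orion, D)}.
π_{credits, room, title} gives {(1, 16, Argo), (1, 16, Omega), (1, 16, Orion), (3, 3, Orion)} (6 duplicate(s) eliminated).

{(1, 16, Argo), (1, 16, Omega), (1, 16, Orion), (3, 3, Orion)}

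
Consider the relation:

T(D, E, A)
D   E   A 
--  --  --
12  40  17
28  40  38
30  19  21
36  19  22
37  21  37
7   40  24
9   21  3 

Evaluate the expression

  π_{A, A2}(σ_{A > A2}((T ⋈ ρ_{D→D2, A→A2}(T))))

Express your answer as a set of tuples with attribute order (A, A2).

{(22, 21), (24, 17), (37, 3), (38, 17), (38, 24)}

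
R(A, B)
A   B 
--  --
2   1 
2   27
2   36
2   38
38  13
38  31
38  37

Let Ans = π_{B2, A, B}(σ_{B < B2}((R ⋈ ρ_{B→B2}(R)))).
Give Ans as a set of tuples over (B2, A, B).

{(27, 2, 1), (31, 38, 13), (36, 2, 1), (36, 2, 27), (37, 38, 13), (37, 38, 31), (38, 2, 1), (38, 2, 27), (38, 2, 36)}

ρ[B→B2]: schema becomes (A, B2); tuples unchanged.
R ⋈ ρ_{B→B2}(R) (natural join on A): {(2, 1, 1), (2, 1, 27), (2, 1, 36), (2, 1, 38), (2, 27, 1), (2, 27, 27), (2, 27, 36), (2, 27, 38), (2, 36, 1), (2, 36, 27), (2, 36, 36), (2, 36, 38), (2, 38, 1), (2, 38, 27), (2, 38, 36), (2, 38, 38), (38, 13, 13), (38, 13, 31), (38, 13, 37), (38, 31, 13), (38, 31, 31), (38, 31, 37), (38, 37, 13), (38, 37, 31), (38, 37, 37)}
Filtering on B < B2 leaves {(2, 1, 27), (2, 1, 36), (2, 1, 38), (2, 27, 36), (2, 27, 38), (2, 36, 38), (38, 13, 31), (38, 13, 37), (38, 31, 37)}.
Keep only column(s) B2, A, B: {(27, 2, 1), (31, 38, 13), (36, 2, 1), (36, 2, 27), (37, 38, 13), (37, 38, 31), (38, 2, 1), (38, 2, 27), (38, 2, 36)}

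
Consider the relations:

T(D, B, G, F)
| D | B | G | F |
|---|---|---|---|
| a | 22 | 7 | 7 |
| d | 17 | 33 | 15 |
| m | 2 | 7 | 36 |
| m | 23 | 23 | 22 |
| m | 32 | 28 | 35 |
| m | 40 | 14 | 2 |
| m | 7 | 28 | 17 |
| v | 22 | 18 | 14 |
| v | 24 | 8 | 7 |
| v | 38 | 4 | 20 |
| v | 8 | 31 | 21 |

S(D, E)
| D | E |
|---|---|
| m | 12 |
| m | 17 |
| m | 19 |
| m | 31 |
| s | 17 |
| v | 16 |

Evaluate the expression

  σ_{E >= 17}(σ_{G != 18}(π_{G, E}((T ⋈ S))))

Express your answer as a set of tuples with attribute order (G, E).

{(14, 17), (14, 19), (14, 31), (23, 17), (23, 19), (23, 31), (28, 17), (28, 19), (28, 31), (7, 17), (7, 19), (7, 31)}

Natural join on D: {(m, 2, 7, 36, 12), (m, 2, 7, 36, 17), (m, 2, 7, 36, 19), (m, 2, 7, 36, 31), (m, 23, 23, 22, 12), (m, 23, 23, 22, 17), (m, 23, 23, 22, 19), (m, 23, 23, 22, 31), (m, 32, 28, 35, 12), (m, 32, 28, 35, 17), (m, 32, 28, 35, 19), (m, 32, 28, 35, 31), (m, 40, 14, 2, 12), (m, 40, 14, 2, 17), (m, 40, 14, 2, 19), (m, 40, 14, 2, 31), (m, 7, 28, 17, 12), (m, 7, 28, 17, 17), (m, 7, 28, 17, 19), (m, 7, 28, 17, 31), (v, 22, 18, 14, 16), (v, 24, 8, 7, 16), (v, 38, 4, 20, 16), (v, 8, 31, 21, 16)}
π[G, E]: project onto (G, E) (4 duplicate(s) eliminated) → {(14, 12), (14, 17), (14, 19), (14, 31), (18, 16), (23, 12), (23, 17), (23, 19), (23, 31), (28, 12), (28, 17), (28, 19), (28, 31), (31, 16), (4, 16), (7, 12), (7, 17), (7, 19), (7, 31), (8, 16)}
Selection G != 18: {(14, 12), (14, 17), (14, 19), (14, 31), (23, 12), (23, 17), (23, 19), (23, 31), (28, 12), (28, 17), (28, 19), (28, 31), (31, 16), (4, 16), (7, 12), (7, 17), (7, 19), (7, 31), (8, 16)}
Selection E >= 17: {(14, 17), (14, 19), (14, 31), (23, 17), (23, 19), (23, 31), (28, 17), (28, 19), (28, 31), (7, 17), (7, 19), (7, 31)}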